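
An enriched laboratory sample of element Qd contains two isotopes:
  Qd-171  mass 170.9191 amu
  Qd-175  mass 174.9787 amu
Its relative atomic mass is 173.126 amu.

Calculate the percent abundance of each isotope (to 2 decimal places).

Qd-171: 45.64%, Qd-175: 54.36%

Let x be the fractional abundance of Qd-171; then Qd-175 has abundance 1 − x.
170.9191·x + 174.9787·(1 − x) = 173.126
(170.9191 − 174.9787)·x = 173.126 − 174.9787
x = -1.8527 / -4.0596 = 0.45638 → 45.64% Qd-171, 54.36% Qd-175.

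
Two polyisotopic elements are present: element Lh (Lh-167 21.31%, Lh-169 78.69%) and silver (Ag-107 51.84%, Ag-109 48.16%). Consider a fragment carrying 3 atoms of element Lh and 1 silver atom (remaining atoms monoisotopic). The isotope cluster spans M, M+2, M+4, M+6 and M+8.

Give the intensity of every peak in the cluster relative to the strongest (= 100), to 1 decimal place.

1.1 : 13.6 : 57.9 : 100.0 : 52.9

Element Lh pattern (n=3): 0.00967721 : 0.10720319 : 0.39586198 : 0.48725762
Silver pattern (n=1): 0.5184 : 0.4816
Convolve the two distributions (both contribute in 2-u steps):
  M: 0.00967721×0.5184 = 0.005017
  M+2: 0.00967721×0.4816 + 0.10720319×0.5184 = 0.060235
  M+4: 0.10720319×0.4816 + 0.39586198×0.5184 = 0.256844
  M+6: 0.39586198×0.4816 + 0.48725762×0.5184 = 0.443241
  M+8: 0.48725762×0.4816 = 0.234663
Scale to base peak (0.443241) = 100: 1.1 : 13.6 : 57.9 : 100.0 : 52.9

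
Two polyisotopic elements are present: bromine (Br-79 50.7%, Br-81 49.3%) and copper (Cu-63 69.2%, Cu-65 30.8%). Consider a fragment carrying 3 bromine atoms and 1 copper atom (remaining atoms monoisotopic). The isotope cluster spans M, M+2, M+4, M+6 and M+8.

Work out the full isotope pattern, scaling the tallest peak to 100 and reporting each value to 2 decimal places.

Bromine pattern (n=3): 0.13032384 : 0.38017547 : 0.36967753 : 0.11982316
Copper pattern (n=1): 0.6920 : 0.3080
Convolve the two distributions (both contribute in 2-u steps):
  M: 0.13032384×0.6920 = 0.090184
  M+2: 0.13032384×0.3080 + 0.38017547×0.6920 = 0.303221
  M+4: 0.38017547×0.3080 + 0.36967753×0.6920 = 0.372911
  M+6: 0.36967753×0.3080 + 0.11982316×0.6920 = 0.196778
  M+8: 0.11982316×0.3080 = 0.036906
Scale to base peak (0.372911) = 100: 24.18 : 81.31 : 100.00 : 52.77 : 9.90

24.18 : 81.31 : 100.00 : 52.77 : 9.90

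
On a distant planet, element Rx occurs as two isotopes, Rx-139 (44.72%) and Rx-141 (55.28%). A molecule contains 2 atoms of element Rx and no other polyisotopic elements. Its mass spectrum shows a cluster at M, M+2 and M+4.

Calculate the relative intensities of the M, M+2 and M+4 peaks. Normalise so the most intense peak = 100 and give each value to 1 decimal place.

40.4 : 100.0 : 61.8

Each Rx atom is independently Rx-139 (p = 0.4472) or Rx-141 (q = 0.5528); the cluster is the binomial expansion (p + q)^2.
P(M) = 0.4472^2 = 0.199988
P(M+2) = 2 × 0.4472^1 × 0.5528^1 = 0.494424
P(M+4) = 0.5528^2 = 0.305588
The M+2 peak is largest (0.494424); scaling to 100 gives 40.4 : 100.0 : 61.8.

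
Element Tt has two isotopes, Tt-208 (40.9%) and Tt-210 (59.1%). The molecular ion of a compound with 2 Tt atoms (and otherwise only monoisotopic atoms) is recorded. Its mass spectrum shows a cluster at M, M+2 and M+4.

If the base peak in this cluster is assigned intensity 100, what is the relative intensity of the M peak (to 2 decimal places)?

34.60

Term probabilities: M 0.1673, M+2 0.4834, M+4 0.3493. Base peak = M+2.
P(M+2) = C(2,1) × 0.409^1 × 0.591^1 = 2 × 0.4090 × 0.5910 = 0.483438 (base)
P(M) = C(2,0) × 0.409^2 × 0.591^0 = 1 × 0.167281 × 1.0000 = 0.167281
Relative intensity = 0.167281 / 0.483438 × 100 = 34.60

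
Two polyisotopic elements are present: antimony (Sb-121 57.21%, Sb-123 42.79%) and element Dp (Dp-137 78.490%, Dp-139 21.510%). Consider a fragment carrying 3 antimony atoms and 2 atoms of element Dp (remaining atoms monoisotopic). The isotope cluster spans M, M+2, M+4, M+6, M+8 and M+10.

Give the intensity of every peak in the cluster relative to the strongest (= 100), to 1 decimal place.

33.5 : 93.6 : 100.0 : 50.5 : 11.9 : 1.1

Antimony pattern (n=3): 0.18724742 : 0.42015297 : 0.3142518 : 0.07834781
Element Dp pattern (n=2): 0.61606801 : 0.33766398 : 0.04626801
Convolve the two distributions (both contribute in 2-u steps):
  M: 0.18724742×0.61606801 = 0.115357
  M+2: 0.18724742×0.33766398 + 0.42015297×0.61606801 = 0.322070
  M+4: 0.18724742×0.04626801 + 0.42015297×0.33766398 + 0.3142518×0.61606801 = 0.344135
  M+6: 0.42015297×0.04626801 + 0.3142518×0.33766398 + 0.07834781×0.61606801 = 0.173819
  M+8: 0.3142518×0.04626801 + 0.07834781×0.33766398 = 0.040995
  M+10: 0.07834781×0.04626801 = 0.003625
Scale to base peak (0.344135) = 100: 33.5 : 93.6 : 100.0 : 50.5 : 11.9 : 1.1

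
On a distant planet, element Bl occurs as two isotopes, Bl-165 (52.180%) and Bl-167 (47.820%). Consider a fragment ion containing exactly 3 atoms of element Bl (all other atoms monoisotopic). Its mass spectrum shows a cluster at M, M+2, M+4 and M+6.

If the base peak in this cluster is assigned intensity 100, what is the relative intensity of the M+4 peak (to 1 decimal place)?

Binomial terms of (0.52180 + 0.47820)^3: M 0.1421, M+2 0.3906, M+4 0.3580, M+6 0.1094 → M+2 is the base peak.
P(M+2) = C(3,1) × 0.52180^2 × 0.47820^1 = 3 × 0.27227524 × 0.4782 = 0.390606 (base)
P(M+4) = C(3,2) × 0.52180^1 × 0.47820^2 = 3 × 0.5218 × 0.22867524 = 0.357968
Relative intensity = 0.357968 / 0.390606 × 100 = 91.6

91.6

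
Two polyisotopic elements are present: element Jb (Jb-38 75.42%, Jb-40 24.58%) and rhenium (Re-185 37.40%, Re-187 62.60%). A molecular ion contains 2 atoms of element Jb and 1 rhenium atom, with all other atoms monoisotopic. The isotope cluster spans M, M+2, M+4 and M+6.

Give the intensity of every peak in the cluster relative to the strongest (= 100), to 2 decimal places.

Element Jb pattern (n=2): 0.56881764 : 0.37076472 : 0.06041764
Rhenium pattern (n=1): 0.3740 : 0.6260
Convolve the two distributions (both contribute in 2-u steps):
  M: 0.56881764×0.3740 = 0.212738
  M+2: 0.56881764×0.6260 + 0.37076472×0.3740 = 0.494746
  M+4: 0.37076472×0.6260 + 0.06041764×0.3740 = 0.254695
  M+6: 0.06041764×0.6260 = 0.037821
Scale to base peak (0.494746) = 100: 43.00 : 100.00 : 51.48 : 7.64

43.00 : 100.00 : 51.48 : 7.64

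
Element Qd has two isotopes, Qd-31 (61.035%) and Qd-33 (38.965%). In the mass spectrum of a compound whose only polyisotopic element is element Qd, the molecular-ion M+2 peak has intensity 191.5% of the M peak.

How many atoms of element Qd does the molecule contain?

3

With n Qd atoms, P(M+2)/P(M) = C(n,1)·p^(n−1)q / p^n = n·q/p = n · 0.38965/0.61035.
n = 1.915 × 0.61035/0.38965 = 3.00 ≈ 3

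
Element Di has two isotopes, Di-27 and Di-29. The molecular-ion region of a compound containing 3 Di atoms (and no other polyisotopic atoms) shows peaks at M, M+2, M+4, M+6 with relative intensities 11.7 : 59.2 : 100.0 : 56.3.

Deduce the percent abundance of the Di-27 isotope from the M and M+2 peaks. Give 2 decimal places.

Write p for the Di-27 fraction. I(M+2)/I(M) = [C(3,1)·p^2·(1−p)] / p^3 = 3·(1−p)/p = 59.2/11.7 = 5.0598
(1−p)/p = 5.0598/3 = 1.6866  ⇒  p = 1/(1 + 1.6866) = 0.3722
Di-27: 37.22%, Di-29: 62.78%.

37.22%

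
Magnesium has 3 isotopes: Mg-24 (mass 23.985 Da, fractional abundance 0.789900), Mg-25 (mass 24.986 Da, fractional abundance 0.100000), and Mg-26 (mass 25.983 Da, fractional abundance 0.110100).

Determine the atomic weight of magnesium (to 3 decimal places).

24.305 Da

Average mass = Σ (abundance × isotope mass) = 0.789900 × 23.985 + 0.100000 × 24.986 + 0.110100 × 25.983
= 18.9458 + 2.4986 + 2.8607 = 24.3051 Da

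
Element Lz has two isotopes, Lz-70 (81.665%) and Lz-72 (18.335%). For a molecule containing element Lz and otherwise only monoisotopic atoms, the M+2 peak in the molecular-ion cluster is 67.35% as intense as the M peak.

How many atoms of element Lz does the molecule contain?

The M+2/M ratio from n Lz atoms is n · q/p = n · 0.18335/0.81665.
n = 0.6735 × 0.81665/0.18335 = 3.00 ≈ 3

3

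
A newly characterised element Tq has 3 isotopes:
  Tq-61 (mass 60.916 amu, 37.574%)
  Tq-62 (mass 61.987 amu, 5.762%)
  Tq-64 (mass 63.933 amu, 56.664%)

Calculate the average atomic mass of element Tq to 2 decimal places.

Average mass = Σ (abundance × isotope mass) = 0.37574 × 60.916 + 0.05762 × 61.987 + 0.56664 × 63.933
= 22.8886 + 3.5717 + 36.2270 = 62.6873 amu

62.69 amu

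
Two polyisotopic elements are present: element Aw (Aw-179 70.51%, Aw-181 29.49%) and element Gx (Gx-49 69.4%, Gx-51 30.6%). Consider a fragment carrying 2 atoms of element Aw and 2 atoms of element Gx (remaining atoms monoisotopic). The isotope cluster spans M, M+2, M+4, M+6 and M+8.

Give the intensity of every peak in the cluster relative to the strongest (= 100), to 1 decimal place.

58.2 : 100.0 : 64.4 : 18.4 : 2.0

Element Aw pattern (n=2): 0.49716601 : 0.41586798 : 0.08696601
Element Gx pattern (n=2): 0.481636 : 0.424728 : 0.093636
Convolve the two distributions (both contribute in 2-u steps):
  M: 0.49716601×0.481636 = 0.239453
  M+2: 0.49716601×0.424728 + 0.41586798×0.481636 = 0.411457
  M+4: 0.49716601×0.093636 + 0.41586798×0.424728 + 0.08696601×0.481636 = 0.265069
  M+6: 0.41586798×0.093636 + 0.08696601×0.424728 = 0.075877
  M+8: 0.08696601×0.093636 = 0.008143
Scale to base peak (0.411457) = 100: 58.2 : 100.0 : 64.4 : 18.4 : 2.0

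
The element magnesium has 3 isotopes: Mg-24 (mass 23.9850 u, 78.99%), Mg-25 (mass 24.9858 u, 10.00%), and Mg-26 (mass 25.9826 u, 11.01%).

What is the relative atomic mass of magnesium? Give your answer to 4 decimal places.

Ar = Σ fᵢ·mᵢ = 0.7899 × 23.9850 + 0.1000 × 24.9858 + 0.1101 × 25.9826
= 18.94575 + 2.49858 + 2.86068 = 24.30501 u

24.3050 u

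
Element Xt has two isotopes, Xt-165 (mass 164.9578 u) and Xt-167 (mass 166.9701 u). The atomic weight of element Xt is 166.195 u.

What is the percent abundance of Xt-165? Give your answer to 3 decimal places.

With x = fraction of Xt-165 (so Xt-167 is 1 − x):
164.9578·x + 166.9701·(1 − x) = 166.195
(164.9578 − 166.9701)·x = 166.195 − 166.9701
x = -0.7751 / -2.0123 = 0.38518 → 38.518% Xt-165, 61.482% Xt-167.

38.518%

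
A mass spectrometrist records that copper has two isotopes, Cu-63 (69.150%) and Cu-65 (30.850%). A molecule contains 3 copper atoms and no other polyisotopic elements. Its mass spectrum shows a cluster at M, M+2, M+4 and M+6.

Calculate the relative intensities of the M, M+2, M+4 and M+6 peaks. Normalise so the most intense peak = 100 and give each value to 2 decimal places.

Expanding (0.69150 + 0.30850)^3:
P(M) = 0.69150^3 = 0.330656
P(M+2) = 3 × 0.69150^2 × 0.30850^1 = 0.442548
P(M+4) = 3 × 0.69150^1 × 0.30850^2 = 0.197435
P(M+6) = 0.30850^3 = 0.029361
The M+2 peak is largest (0.442548); scaling to 100 gives 74.72 : 100.00 : 44.61 : 6.63.

74.72 : 100.00 : 44.61 : 6.63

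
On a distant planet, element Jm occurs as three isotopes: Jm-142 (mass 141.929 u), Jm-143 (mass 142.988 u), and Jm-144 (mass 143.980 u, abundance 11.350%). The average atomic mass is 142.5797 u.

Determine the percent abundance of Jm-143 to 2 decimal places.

39.46%

The remaining 88.650% is split between Jm-142 (fraction x) and Jm-143 (fraction 0.88650 − x).
Substituting: 141.929x + 142.988(0.88650 − x) = 126.23797
(141.929 − 142.988)x = -0.520892  ⇒  x = 0.49187, y = 0.39463
Jm-142: 49.19%, Jm-143: 39.46%.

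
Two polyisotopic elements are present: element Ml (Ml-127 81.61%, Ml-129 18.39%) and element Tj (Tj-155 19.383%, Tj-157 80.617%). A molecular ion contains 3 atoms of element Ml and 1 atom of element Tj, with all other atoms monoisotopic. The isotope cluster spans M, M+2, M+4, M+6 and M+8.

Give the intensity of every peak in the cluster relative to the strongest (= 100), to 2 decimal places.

Element Ml pattern (n=3): 0.54353828 : 0.3674428 : 0.08279957 : 0.00621935
Element Tj pattern (n=1): 0.19383 : 0.80617
Convolve the two distributions (both contribute in 2-u steps):
  M: 0.54353828×0.19383 = 0.105354
  M+2: 0.54353828×0.80617 + 0.3674428×0.19383 = 0.509406
  M+4: 0.3674428×0.80617 + 0.08279957×0.19383 = 0.312270
  M+6: 0.08279957×0.80617 + 0.00621935×0.19383 = 0.067956
  M+8: 0.00621935×0.80617 = 0.005014
Scale to base peak (0.509406) = 100: 20.68 : 100.00 : 61.30 : 13.34 : 0.98

20.68 : 100.00 : 61.30 : 13.34 : 0.98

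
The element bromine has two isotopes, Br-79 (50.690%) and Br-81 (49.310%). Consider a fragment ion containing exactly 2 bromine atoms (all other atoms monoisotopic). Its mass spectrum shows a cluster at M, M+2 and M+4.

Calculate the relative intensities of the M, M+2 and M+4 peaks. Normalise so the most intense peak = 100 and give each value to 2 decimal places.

Each Br atom is independently Br-79 (p = 0.50690) or Br-81 (q = 0.49310); the cluster is the binomial expansion (p + q)^2.
P(M) = 0.50690^2 = 0.256948
P(M+2) = 2 × 0.50690^1 × 0.49310^1 = 0.499905
P(M+4) = 0.49310^2 = 0.243148
The M+2 peak is largest (0.499905); scaling to 100 gives 51.40 : 100.00 : 48.64.

51.40 : 100.00 : 48.64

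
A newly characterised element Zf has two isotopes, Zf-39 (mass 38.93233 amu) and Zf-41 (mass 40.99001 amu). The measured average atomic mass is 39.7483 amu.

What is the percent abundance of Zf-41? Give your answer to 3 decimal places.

Let x be the fractional abundance of Zf-39; then Zf-41 has abundance 1 − x.
38.93233·x + 40.99001·(1 − x) = 39.7483
(38.93233 − 40.99001)·x = 39.7483 − 40.99001
x = -1.24171 / -2.05768 = 0.60345 → 60.345% Zf-39, 39.655% Zf-41.

39.655%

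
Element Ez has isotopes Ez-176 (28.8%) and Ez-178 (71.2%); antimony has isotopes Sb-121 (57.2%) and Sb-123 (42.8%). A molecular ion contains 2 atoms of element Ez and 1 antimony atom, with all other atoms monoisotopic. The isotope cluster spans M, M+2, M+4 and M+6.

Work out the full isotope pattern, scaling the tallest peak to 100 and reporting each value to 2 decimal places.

Element Ez pattern (n=2): 0.082944 : 0.410112 : 0.506944
Antimony pattern (n=1): 0.5720 : 0.4280
Convolve the two distributions (both contribute in 2-u steps):
  M: 0.082944×0.5720 = 0.047444
  M+2: 0.082944×0.4280 + 0.410112×0.5720 = 0.270084
  M+4: 0.410112×0.4280 + 0.506944×0.5720 = 0.465500
  M+6: 0.506944×0.4280 = 0.216972
Scale to base peak (0.465500) = 100: 10.19 : 58.02 : 100.00 : 46.61

10.19 : 58.02 : 100.00 : 46.61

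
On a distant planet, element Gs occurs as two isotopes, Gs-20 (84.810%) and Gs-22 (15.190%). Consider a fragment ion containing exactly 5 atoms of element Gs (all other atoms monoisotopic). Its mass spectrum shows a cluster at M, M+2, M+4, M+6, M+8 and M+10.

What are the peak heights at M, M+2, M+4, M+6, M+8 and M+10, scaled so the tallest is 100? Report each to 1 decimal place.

100.0 : 89.6 : 32.1 : 5.7 : 0.5 : 0.0

The 5 Gs atoms are independent, so intensities follow the terms of (0.84810 + 0.15190)^5.
P(M) = 0.84810^5 = 0.438768
P(M+2) = 5 × 0.84810^4 × 0.15190^1 = 0.392931
P(M+4) = 10 × 0.84810^3 × 0.15190^2 = 0.140753
P(M+6) = 10 × 0.84810^2 × 0.15190^3 = 0.025210
P(M+8) = 5 × 0.84810^1 × 0.15190^4 = 0.002258
P(M+10) = 0.15190^5 = 0.000081
The M peak is largest (0.438768); scaling to 100 gives 100.0 : 89.6 : 32.1 : 5.7 : 0.5 : 0.0.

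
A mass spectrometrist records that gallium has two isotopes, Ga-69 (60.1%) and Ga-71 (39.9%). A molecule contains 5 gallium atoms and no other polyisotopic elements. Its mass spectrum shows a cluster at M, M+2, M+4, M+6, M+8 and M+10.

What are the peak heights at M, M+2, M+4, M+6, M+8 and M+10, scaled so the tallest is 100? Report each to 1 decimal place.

22.7 : 75.3 : 100.0 : 66.4 : 22.0 : 2.9

Expanding (0.601 + 0.399)^5:
P(M) = 0.601^5 = 0.078410
P(M+2) = 5 × 0.601^4 × 0.399^1 = 0.260280
P(M+4) = 10 × 0.601^3 × 0.399^2 = 0.345596
P(M+6) = 10 × 0.601^2 × 0.399^3 = 0.229439
P(M+8) = 5 × 0.601^1 × 0.399^4 = 0.076162
P(M+10) = 0.399^5 = 0.010113
The M+4 peak is largest (0.345596); scaling to 100 gives 22.7 : 75.3 : 100.0 : 66.4 : 22.0 : 2.9.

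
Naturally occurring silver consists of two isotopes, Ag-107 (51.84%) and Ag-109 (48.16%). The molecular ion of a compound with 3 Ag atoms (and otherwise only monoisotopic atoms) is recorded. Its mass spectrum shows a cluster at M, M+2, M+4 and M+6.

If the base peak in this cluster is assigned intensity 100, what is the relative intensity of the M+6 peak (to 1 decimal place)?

28.8

(0.5184 + 0.4816)^3 gives M 0.1393, M+2 0.3883, M+4 0.3607, M+6 0.1117; the largest is M+2.
P(M+2) = C(3,1) × 0.5184^2 × 0.4816^1 = 3 × 0.26873856 × 0.4816 = 0.388273 (base)
P(M+6) = C(3,3) × 0.5184^0 × 0.4816^3 = 1 × 1.0000 × 0.11170161 = 0.111702
Relative intensity = 0.111702 / 0.388273 × 100 = 28.8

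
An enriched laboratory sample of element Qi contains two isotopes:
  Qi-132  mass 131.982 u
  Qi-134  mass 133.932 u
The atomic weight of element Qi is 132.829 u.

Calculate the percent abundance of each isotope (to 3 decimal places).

With x = fraction of Qi-132 (so Qi-134 is 1 − x):
131.982·x + 133.932·(1 − x) = 132.829
(131.982 − 133.932)·x = 132.829 − 133.932
x = -1.103 / -1.950 = 0.56564 → 56.564% Qi-132, 43.436% Qi-134.

Qi-132: 56.564%, Qi-134: 43.436%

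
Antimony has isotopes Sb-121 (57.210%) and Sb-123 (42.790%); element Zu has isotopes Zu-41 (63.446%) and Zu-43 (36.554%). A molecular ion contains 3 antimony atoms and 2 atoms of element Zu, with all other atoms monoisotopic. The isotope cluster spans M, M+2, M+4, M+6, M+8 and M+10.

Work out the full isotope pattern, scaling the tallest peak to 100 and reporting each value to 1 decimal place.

Antimony pattern (n=3): 0.18724742 : 0.42015297 : 0.3142518 : 0.07834781
Element Zu pattern (n=2): 0.40253949 : 0.46384102 : 0.13361949
Convolve the two distributions (both contribute in 2-u steps):
  M: 0.18724742×0.40253949 = 0.075374
  M+2: 0.18724742×0.46384102 + 0.42015297×0.40253949 = 0.255981
  M+4: 0.18724742×0.13361949 + 0.42015297×0.46384102 + 0.3142518×0.40253949 = 0.346403
  M+6: 0.42015297×0.13361949 + 0.3142518×0.46384102 + 0.07834781×0.40253949 = 0.233442
  M+8: 0.3142518×0.13361949 + 0.07834781×0.46384102 = 0.078331
  M+10: 0.07834781×0.13361949 = 0.010469
Scale to base peak (0.346403) = 100: 21.8 : 73.9 : 100.0 : 67.4 : 22.6 : 3.0

21.8 : 73.9 : 100.0 : 67.4 : 22.6 : 3.0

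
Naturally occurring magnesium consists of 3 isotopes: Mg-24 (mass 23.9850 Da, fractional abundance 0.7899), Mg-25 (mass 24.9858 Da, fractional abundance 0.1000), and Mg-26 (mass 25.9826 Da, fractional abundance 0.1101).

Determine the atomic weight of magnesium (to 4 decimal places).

Average mass = Σ (abundance × isotope mass) = 0.7899 × 23.9850 + 0.1000 × 24.9858 + 0.1101 × 25.9826
= 18.94575 + 2.49858 + 2.86068 = 24.30501 Da

24.3050 Da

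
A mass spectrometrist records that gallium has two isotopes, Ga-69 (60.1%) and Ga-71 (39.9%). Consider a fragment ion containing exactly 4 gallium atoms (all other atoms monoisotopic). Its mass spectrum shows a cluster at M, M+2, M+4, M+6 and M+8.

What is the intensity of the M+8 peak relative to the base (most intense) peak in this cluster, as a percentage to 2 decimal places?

7.32%

Term probabilities: M 0.1305, M+2 0.3465, M+4 0.3450, M+6 0.1527, M+8 0.0253. Base peak = M+2.
P(M+2) = C(4,1) × 0.601^3 × 0.399^1 = 4 × 0.2170818 × 0.3990 = 0.346463 (base)
P(M+8) = C(4,4) × 0.601^0 × 0.399^4 = 1 × 1.0000 × 0.02534496 = 0.025345
Relative intensity = 0.025345 / 0.346463 × 100 = 7.32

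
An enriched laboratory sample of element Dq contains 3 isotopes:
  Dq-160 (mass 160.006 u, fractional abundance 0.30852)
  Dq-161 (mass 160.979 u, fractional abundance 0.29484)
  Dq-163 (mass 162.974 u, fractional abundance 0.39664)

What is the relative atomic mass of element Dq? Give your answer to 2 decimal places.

Average mass = Σ (abundance × isotope mass) = 0.30852 × 160.006 + 0.29484 × 160.979 + 0.39664 × 162.974
= 49.3651 + 47.4630 + 64.6420 = 161.4701 u

161.47 u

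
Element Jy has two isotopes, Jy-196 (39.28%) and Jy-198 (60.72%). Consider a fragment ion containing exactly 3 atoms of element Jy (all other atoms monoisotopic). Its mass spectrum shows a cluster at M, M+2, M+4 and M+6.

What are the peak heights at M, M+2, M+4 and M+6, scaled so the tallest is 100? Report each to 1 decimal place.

Expanding (0.3928 + 0.6072)^3:
P(M) = 0.3928^3 = 0.060606
P(M+2) = 3 × 0.3928^2 × 0.6072^1 = 0.281058
P(M+4) = 3 × 0.3928^1 × 0.6072^2 = 0.434466
P(M+6) = 0.6072^3 = 0.223870
The M+4 peak is largest (0.434466); scaling to 100 gives 13.9 : 64.7 : 100.0 : 51.5.

13.9 : 64.7 : 100.0 : 51.5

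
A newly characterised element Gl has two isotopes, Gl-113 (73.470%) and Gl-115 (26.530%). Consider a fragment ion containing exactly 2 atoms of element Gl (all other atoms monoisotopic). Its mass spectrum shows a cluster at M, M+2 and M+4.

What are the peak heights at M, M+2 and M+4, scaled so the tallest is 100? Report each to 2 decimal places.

100.00 : 72.22 : 13.04

Each Gl atom is independently Gl-113 (p = 0.73470) or Gl-115 (q = 0.26530); the cluster is the binomial expansion (p + q)^2.
P(M) = 0.73470^2 = 0.539784
P(M+2) = 2 × 0.73470^1 × 0.26530^1 = 0.389832
P(M+4) = 0.26530^2 = 0.070384
The M peak is largest (0.539784); scaling to 100 gives 100.00 : 72.22 : 13.04.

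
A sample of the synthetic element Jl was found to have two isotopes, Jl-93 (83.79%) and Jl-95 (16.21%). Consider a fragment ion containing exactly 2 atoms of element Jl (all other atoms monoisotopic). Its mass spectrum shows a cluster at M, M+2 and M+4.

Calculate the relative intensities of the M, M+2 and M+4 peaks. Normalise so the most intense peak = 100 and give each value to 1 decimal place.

The 2 Jl atoms are independent, so intensities follow the terms of (0.8379 + 0.1621)^2.
P(M) = 0.8379^2 = 0.702076
P(M+2) = 2 × 0.8379^1 × 0.1621^1 = 0.271647
P(M+4) = 0.1621^2 = 0.026276
The M peak is largest (0.702076); scaling to 100 gives 100.0 : 38.7 : 3.7.

100.0 : 38.7 : 3.7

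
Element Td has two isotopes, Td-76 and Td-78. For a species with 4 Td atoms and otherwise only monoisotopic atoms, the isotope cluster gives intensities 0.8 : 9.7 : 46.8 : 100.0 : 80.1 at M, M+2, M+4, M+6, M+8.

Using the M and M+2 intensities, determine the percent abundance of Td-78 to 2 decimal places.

If p is the fraction of Td that is Td-76, then I(M+2)/I(M) = [C(4,1)·p^3·(1−p)] / p^4 = 4·(1−p)/p = 9.7/0.8 = 12.1250
(1−p)/p = 12.1250/4 = 3.0312  ⇒  p = 1/(1 + 3.0312) = 0.2481
Td-76: 24.81%, Td-78: 75.19%.

75.19%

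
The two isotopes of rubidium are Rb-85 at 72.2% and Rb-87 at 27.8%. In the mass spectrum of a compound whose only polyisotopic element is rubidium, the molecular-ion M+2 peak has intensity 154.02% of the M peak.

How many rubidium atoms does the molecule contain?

With n Rb atoms, P(M+2)/P(M) = C(n,1)·p^(n−1)q / p^n = n·q/p = n · 0.278/0.722.
n = 1.5402 × 0.722/0.278 = 4.00 ≈ 4

4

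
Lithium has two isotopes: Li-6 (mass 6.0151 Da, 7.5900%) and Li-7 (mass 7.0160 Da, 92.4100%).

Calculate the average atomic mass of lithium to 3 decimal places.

6.940 Da

Ar = Σ fᵢ·mᵢ = 0.075900 × 6.0151 + 0.924100 × 7.0160
= 0.45655 + 6.48349 = 6.94004 Da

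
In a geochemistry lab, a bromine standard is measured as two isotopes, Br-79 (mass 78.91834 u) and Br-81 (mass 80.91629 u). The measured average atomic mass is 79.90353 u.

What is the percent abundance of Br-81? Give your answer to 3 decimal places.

Writing the weighted mean with unknown fraction x of Br-79:
78.91834·x + 80.91629·(1 − x) = 79.90353
(78.91834 − 80.91629)·x = 79.90353 − 80.91629
x = -1.01276 / -1.99795 = 0.50690 → 50.690% Br-79, 49.310% Br-81.

49.310%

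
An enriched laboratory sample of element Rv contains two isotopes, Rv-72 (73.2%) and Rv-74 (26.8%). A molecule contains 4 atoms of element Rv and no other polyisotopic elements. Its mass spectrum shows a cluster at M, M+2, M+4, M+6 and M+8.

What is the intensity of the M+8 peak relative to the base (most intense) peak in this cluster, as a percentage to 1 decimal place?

Term probabilities: M 0.2871, M+2 0.4205, M+4 0.2309, M+6 0.0564, M+8 0.0052. Base peak = M+2.
P(M+2) = C(4,1) × 0.732^3 × 0.268^1 = 4 × 0.39222317 × 0.2680 = 0.420463 (base)
P(M+8) = C(4,4) × 0.732^0 × 0.268^4 = 1 × 1.0000 × 0.00515869 = 0.005159
Relative intensity = 0.005159 / 0.420463 × 100 = 1.2

1.2%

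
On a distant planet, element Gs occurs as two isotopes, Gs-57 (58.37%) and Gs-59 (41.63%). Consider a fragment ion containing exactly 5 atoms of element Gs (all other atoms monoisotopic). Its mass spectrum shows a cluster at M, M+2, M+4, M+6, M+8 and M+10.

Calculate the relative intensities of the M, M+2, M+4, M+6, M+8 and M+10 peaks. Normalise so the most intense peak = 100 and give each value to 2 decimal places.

19.66 : 70.11 : 100.00 : 71.32 : 25.43 : 3.63

Expanding (0.5837 + 0.4163)^5:
P(M) = 0.5837^5 = 0.067756
P(M+2) = 5 × 0.5837^4 × 0.4163^1 = 0.241621
P(M+4) = 10 × 0.5837^3 × 0.4163^2 = 0.344653
P(M+6) = 10 × 0.5837^2 × 0.4163^3 = 0.245809
P(M+8) = 5 × 0.5837^1 × 0.4163^4 = 0.087657
P(M+10) = 0.4163^5 = 0.012504
The M+4 peak is largest (0.344653); scaling to 100 gives 19.66 : 70.11 : 100.00 : 71.32 : 25.43 : 3.63.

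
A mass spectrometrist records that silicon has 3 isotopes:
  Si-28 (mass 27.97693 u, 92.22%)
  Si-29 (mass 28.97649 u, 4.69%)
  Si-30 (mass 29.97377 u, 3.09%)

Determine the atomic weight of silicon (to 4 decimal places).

28.0855 u

Average mass = Σ (abundance × isotope mass) = 0.9222 × 27.97693 + 0.0469 × 28.97649 + 0.0309 × 29.97377
= 25.800325 + 1.358997 + 0.926189 = 28.085511 u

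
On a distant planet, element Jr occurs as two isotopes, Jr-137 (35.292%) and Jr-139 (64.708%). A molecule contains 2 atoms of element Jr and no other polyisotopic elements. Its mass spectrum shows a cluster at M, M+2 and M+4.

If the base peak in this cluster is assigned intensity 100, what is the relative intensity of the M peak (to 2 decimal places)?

27.27

Term probabilities: M 0.1246, M+2 0.4567, M+4 0.4187. Base peak = M+2.
P(M+2) = C(2,1) × 0.35292^1 × 0.64708^1 = 2 × 0.35292 × 0.64708 = 0.456735 (base)
P(M) = C(2,0) × 0.35292^2 × 0.64708^0 = 1 × 0.12455253 × 1.0000 = 0.124553
Relative intensity = 0.124553 / 0.456735 × 100 = 27.27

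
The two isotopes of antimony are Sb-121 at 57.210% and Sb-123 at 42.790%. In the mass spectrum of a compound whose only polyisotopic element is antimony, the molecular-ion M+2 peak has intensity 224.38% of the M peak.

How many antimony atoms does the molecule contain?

3

The M+2/M ratio from n Sb atoms is n · q/p = n · 0.42790/0.57210.
n = 2.2438 × 0.57210/0.42790 = 3.00 ≈ 3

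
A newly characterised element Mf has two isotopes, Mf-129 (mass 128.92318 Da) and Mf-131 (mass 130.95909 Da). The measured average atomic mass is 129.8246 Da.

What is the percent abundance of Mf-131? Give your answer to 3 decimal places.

Let x be the fractional abundance of Mf-129; then Mf-131 has abundance 1 − x.
128.92318·x + 130.95909·(1 − x) = 129.8246
(128.92318 − 130.95909)·x = 129.8246 − 130.95909
x = -1.13449 / -2.03591 = 0.55724 → 55.724% Mf-129, 44.276% Mf-131.

44.276%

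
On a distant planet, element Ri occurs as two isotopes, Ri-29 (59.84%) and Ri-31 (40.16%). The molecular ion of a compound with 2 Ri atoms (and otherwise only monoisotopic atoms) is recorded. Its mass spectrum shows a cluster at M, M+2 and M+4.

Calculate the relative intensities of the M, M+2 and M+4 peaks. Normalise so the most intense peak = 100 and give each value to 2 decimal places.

74.50 : 100.00 : 33.56

Each Ri atom is independently Ri-29 (p = 0.5984) or Ri-31 (q = 0.4016); the cluster is the binomial expansion (p + q)^2.
P(M) = 0.5984^2 = 0.358083
P(M+2) = 2 × 0.5984^1 × 0.4016^1 = 0.480635
P(M+4) = 0.4016^2 = 0.161283
The M+2 peak is largest (0.480635); scaling to 100 gives 74.50 : 100.00 : 33.56.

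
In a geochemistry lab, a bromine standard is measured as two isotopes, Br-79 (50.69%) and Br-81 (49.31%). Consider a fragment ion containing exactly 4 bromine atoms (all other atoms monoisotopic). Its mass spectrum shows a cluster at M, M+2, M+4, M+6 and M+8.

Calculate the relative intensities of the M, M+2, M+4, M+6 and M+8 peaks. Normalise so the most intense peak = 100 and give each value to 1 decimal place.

17.6 : 68.5 : 100.0 : 64.9 : 15.8

The 4 Br atoms are independent, so intensities follow the terms of (0.5069 + 0.4931)^4.
P(M) = 0.5069^4 = 0.066022
P(M+2) = 4 × 0.5069^3 × 0.4931^1 = 0.256899
P(M+4) = 6 × 0.5069^2 × 0.4931^2 = 0.374857
P(M+6) = 4 × 0.5069^1 × 0.4931^3 = 0.243101
P(M+8) = 0.4931^4 = 0.059121
The M+4 peak is largest (0.374857); scaling to 100 gives 17.6 : 68.5 : 100.0 : 64.9 : 15.8.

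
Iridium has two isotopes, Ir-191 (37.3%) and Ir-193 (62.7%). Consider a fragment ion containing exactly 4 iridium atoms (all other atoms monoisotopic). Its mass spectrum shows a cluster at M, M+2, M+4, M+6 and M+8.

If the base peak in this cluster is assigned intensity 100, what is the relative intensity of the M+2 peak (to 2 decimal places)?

Binomial terms of (0.373 + 0.627)^4: M 0.0194, M+2 0.1302, M+4 0.3282, M+6 0.3678, M+8 0.1546 → M+6 is the base peak.
P(M+6) = C(4,3) × 0.373^1 × 0.627^3 = 4 × 0.3730 × 0.24649188 = 0.367766 (base)
P(M+2) = C(4,1) × 0.373^3 × 0.627^1 = 4 × 0.05189512 × 0.6270 = 0.130153
Relative intensity = 0.130153 / 0.367766 × 100 = 35.39

35.39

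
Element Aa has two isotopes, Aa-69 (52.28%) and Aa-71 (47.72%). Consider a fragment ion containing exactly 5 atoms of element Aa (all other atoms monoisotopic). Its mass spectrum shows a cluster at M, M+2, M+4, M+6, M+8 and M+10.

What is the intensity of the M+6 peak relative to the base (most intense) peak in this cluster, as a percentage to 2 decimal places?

Term probabilities: M 0.0391, M+2 0.1782, M+4 0.3254, M+6 0.2970, M+8 0.1356, M+10 0.0247. Base peak = M+4.
P(M+4) = C(5,2) × 0.5228^3 × 0.4772^2 = 10 × 0.14289161 × 0.22771984 = 0.325393 (base)
P(M+6) = C(5,3) × 0.5228^2 × 0.4772^3 = 10 × 0.27331984 × 0.10866791 = 0.297011
Relative intensity = 0.297011 / 0.325393 × 100 = 91.28

91.28%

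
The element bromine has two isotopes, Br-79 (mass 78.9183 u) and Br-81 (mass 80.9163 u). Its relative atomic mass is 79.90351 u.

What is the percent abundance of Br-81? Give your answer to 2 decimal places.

With x = fraction of Br-79 (so Br-81 is 1 − x):
78.9183·x + 80.9163·(1 − x) = 79.90351
(78.9183 − 80.9163)·x = 79.90351 − 80.9163
x = -1.01279 / -1.9980 = 0.50690 → 50.69% Br-79, 49.31% Br-81.

49.31%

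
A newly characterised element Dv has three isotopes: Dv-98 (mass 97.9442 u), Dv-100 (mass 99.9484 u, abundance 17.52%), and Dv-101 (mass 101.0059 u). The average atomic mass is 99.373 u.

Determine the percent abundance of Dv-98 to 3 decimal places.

Let x and y be the fractions of Dv-98 and Dv-101. Then x + y = 1 − 0.1752 = 0.8248 and 97.9442x + 101.0059y = 99.373 − 0.1752×99.9484 = 81.86204032.
Substituting: 97.9442x + 101.0059(0.8248 − x) = 81.86204032
(97.9442 − 101.0059)x = -1.447626  ⇒  x = 0.47282, y = 0.35198
Dv-98: 47.282%, Dv-101: 35.198%.

47.282%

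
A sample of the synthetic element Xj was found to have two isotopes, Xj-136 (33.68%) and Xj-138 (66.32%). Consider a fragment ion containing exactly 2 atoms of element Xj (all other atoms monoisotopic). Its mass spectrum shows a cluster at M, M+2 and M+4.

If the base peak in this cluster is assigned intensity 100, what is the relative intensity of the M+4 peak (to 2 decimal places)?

Binomial terms of (0.3368 + 0.6632)^2: M 0.1134, M+2 0.4467, M+4 0.4398 → M+2 is the base peak.
P(M+2) = C(2,1) × 0.3368^1 × 0.6632^1 = 2 × 0.3368 × 0.6632 = 0.446732 (base)
P(M+4) = C(2,2) × 0.3368^0 × 0.6632^2 = 1 × 1.0000 × 0.43983424 = 0.439834
Relative intensity = 0.439834 / 0.446732 × 100 = 98.46

98.46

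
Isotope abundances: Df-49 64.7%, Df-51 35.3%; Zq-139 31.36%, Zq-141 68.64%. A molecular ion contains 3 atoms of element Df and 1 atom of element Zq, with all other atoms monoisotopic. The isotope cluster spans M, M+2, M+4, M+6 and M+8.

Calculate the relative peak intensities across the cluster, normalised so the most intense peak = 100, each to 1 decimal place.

22.3 : 85.5 : 100.0 : 47.3 : 7.9

Element Df pattern (n=3): 0.27084002 : 0.44330693 : 0.24186607 : 0.04398698
Element Zq pattern (n=1): 0.3136 : 0.6864
Convolve the two distributions (both contribute in 2-u steps):
  M: 0.27084002×0.3136 = 0.084935
  M+2: 0.27084002×0.6864 + 0.44330693×0.3136 = 0.324926
  M+4: 0.44330693×0.6864 + 0.24186607×0.3136 = 0.380135
  M+6: 0.24186607×0.6864 + 0.04398698×0.3136 = 0.179811
  M+8: 0.04398698×0.6864 = 0.030193
Scale to base peak (0.380135) = 100: 22.3 : 85.5 : 100.0 : 47.3 : 7.9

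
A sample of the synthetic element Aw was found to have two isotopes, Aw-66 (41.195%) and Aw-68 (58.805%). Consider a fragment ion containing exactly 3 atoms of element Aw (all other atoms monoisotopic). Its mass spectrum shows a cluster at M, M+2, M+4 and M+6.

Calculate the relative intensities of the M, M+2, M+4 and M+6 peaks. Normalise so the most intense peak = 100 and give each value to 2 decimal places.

Expanding (0.41195 + 0.58805)^3:
P(M) = 0.41195^3 = 0.069909
P(M+2) = 3 × 0.41195^2 × 0.58805^1 = 0.299381
P(M+4) = 3 × 0.41195^1 × 0.58805^2 = 0.427360
P(M+6) = 0.58805^3 = 0.203349
The M+4 peak is largest (0.427360); scaling to 100 gives 16.36 : 70.05 : 100.00 : 47.58.

16.36 : 70.05 : 100.00 : 47.58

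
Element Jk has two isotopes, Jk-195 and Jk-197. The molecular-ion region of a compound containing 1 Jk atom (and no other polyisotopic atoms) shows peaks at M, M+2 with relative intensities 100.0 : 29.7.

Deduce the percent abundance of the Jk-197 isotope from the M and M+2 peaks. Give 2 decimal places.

Let p = fractional abundance of Jk-195. I(M+2)/I(M) = [C(1,1)·p^0·(1−p)] / p^1 = 1·(1−p)/p = 29.7/100.0 = 0.2970
(1−p)/p = 0.2970/1 = 0.2970  ⇒  p = 1/(1 + 0.2970) = 0.7710
Jk-195: 77.10%, Jk-197: 22.90%.

22.90%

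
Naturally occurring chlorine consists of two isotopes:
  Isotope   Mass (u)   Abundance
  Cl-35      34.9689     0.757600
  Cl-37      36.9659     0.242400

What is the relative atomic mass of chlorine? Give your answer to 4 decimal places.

Ar = Σ fᵢ·mᵢ = 0.757600 × 34.9689 + 0.242400 × 36.9659
= 26.49244 + 8.96053 = 35.45297 u

35.4530 u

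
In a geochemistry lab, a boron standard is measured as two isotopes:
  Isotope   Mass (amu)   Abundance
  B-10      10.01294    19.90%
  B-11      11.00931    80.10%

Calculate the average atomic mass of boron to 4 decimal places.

10.8110 amu

Ar = Σ fᵢ·mᵢ = 0.1990 × 10.01294 + 0.8010 × 11.00931
= 1.992575 + 8.818457 = 10.811032 amu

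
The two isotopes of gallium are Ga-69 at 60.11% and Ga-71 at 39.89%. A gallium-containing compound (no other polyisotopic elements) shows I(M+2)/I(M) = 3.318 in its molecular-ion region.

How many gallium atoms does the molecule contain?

The M+2/M ratio from n Ga atoms is n · q/p = n · 0.3989/0.6011.
n = 3.318 × 0.6011/0.3989 = 5.00 ≈ 5

5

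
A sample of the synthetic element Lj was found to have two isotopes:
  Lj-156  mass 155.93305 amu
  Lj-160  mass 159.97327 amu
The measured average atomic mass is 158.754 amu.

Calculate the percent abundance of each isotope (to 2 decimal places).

Lj-156: 30.18%, Lj-160: 69.82%

With x = fraction of Lj-156 (so Lj-160 is 1 − x):
155.93305·x + 159.97327·(1 − x) = 158.754
(155.93305 − 159.97327)·x = 158.754 − 159.97327
x = -1.21927 / -4.04022 = 0.30178 → 30.18% Lj-156, 69.82% Lj-160.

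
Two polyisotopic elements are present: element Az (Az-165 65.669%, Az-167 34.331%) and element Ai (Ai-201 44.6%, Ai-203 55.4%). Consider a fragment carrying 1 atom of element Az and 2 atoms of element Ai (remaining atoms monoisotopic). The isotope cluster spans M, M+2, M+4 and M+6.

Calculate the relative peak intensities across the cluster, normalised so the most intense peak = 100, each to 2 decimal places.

Element Az pattern (n=1): 0.65669 : 0.34331
Element Ai pattern (n=2): 0.198916 : 0.494168 : 0.306916
Convolve the two distributions (both contribute in 2-u steps):
  M: 0.65669×0.198916 = 0.130626
  M+2: 0.65669×0.494168 + 0.34331×0.198916 = 0.392805
  M+4: 0.65669×0.306916 + 0.34331×0.494168 = 0.371201
  M+6: 0.34331×0.306916 = 0.105367
Scale to base peak (0.392805) = 100: 33.25 : 100.00 : 94.50 : 26.82

33.25 : 100.00 : 94.50 : 26.82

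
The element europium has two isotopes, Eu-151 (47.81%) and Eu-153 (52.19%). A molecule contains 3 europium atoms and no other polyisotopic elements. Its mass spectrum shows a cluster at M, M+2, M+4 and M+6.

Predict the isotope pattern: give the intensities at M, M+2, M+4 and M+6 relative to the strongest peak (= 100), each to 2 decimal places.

27.97 : 91.61 : 100.00 : 36.39

Expanding (0.4781 + 0.5219)^3:
P(M) = 0.4781^3 = 0.109284
P(M+2) = 3 × 0.4781^2 × 0.5219^1 = 0.357887
P(M+4) = 3 × 0.4781^1 × 0.5219^2 = 0.390674
P(M+6) = 0.5219^3 = 0.142155
The M+4 peak is largest (0.390674); scaling to 100 gives 27.97 : 91.61 : 100.00 : 36.39.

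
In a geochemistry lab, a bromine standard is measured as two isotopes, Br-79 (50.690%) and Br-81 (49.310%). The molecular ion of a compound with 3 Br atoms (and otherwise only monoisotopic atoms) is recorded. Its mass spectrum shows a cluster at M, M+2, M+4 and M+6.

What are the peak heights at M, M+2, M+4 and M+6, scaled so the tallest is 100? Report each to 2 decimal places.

34.27 : 100.00 : 97.28 : 31.54

The 3 Br atoms are independent, so intensities follow the terms of (0.50690 + 0.49310)^3.
P(M) = 0.50690^3 = 0.130247
P(M+2) = 3 × 0.50690^2 × 0.49310^1 = 0.380103
P(M+4) = 3 × 0.50690^1 × 0.49310^2 = 0.369755
P(M+6) = 0.49310^3 = 0.119896
The M+2 peak is largest (0.380103); scaling to 100 gives 34.27 : 100.00 : 97.28 : 31.54.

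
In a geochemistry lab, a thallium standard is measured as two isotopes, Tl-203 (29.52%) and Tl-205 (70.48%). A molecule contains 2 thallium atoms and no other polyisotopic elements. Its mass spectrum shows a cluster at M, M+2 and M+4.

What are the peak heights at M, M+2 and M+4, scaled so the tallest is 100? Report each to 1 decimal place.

17.5 : 83.8 : 100.0

The 2 Tl atoms are independent, so intensities follow the terms of (0.2952 + 0.7048)^2.
P(M) = 0.2952^2 = 0.087143
P(M+2) = 2 × 0.2952^1 × 0.7048^1 = 0.416114
P(M+4) = 0.7048^2 = 0.496743
The M+4 peak is largest (0.496743); scaling to 100 gives 17.5 : 83.8 : 100.0.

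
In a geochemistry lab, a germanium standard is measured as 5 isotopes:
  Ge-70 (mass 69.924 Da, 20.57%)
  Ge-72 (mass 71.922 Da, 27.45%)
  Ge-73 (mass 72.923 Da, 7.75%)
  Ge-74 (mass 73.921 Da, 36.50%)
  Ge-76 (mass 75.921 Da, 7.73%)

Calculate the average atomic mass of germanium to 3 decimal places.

72.627 Da

The abundance-weighted mean is 0.2057 × 69.924 + 0.2745 × 71.922 + 0.0775 × 72.923 + 0.3650 × 73.921 + 0.0773 × 75.921
= 14.3834 + 19.7426 + 5.6515 + 26.9812 + 5.8687 = 72.6274 Da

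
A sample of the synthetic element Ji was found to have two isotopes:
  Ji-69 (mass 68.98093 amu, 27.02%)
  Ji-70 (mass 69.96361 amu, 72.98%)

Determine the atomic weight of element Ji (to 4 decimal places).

69.6981 amu

Ar = Σ fᵢ·mᵢ = 0.2702 × 68.98093 + 0.7298 × 69.96361
= 18.638647 + 51.059443 = 69.698090 amu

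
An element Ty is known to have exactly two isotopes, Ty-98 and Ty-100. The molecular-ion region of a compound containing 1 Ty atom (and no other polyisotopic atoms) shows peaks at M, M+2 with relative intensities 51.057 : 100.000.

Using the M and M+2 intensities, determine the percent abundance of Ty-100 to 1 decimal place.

66.2%

Write p for the Ty-98 fraction. I(M+2)/I(M) = [C(1,1)·p^0·(1−p)] / p^1 = 1·(1−p)/p = 100.000/51.057 = 1.9586
(1−p)/p = 1.9586/1 = 1.9586  ⇒  p = 1/(1 + 1.9586) = 0.3380
Ty-98: 33.8%, Ty-100: 66.2%.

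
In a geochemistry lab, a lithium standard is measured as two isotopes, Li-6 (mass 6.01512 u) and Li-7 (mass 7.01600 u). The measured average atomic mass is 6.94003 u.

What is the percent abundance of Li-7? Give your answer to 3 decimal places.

With x = fraction of Li-6 (so Li-7 is 1 − x):
6.01512·x + 7.01600·(1 − x) = 6.94003
(6.01512 − 7.01600)·x = 6.94003 − 7.01600
x = -0.07597 / -1.00088 = 0.07590 → 7.590% Li-6, 92.410% Li-7.

92.410%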